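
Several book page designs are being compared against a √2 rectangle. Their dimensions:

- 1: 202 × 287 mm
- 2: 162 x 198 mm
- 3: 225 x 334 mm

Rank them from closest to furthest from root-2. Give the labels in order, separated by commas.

1, 3, 2

Ratios: 1 = 287 / 202 ≈ 1.421; 2 = 198 / 162 ≈ 1.222; 3 = 334 / 225 ≈ 1.484.
|Δ from 1.414|: 1 0.007; 2 0.192; 3 0.070.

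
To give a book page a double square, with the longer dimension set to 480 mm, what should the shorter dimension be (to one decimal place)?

2:1 = 2.00000.
Shorter side = 480 ÷ 2.00000 ≈ 240.000 → 240.0 mm.

240.0 mm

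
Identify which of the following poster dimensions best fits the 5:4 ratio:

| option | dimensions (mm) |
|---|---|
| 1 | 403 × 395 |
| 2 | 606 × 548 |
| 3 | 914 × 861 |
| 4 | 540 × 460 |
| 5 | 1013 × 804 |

5

Target 5:4 ≈ 1.250.
1: 1.020 (Δ0.230)  2: 1.106 (Δ0.144)  3: 1.062 (Δ0.188)  4: 1.174 (Δ0.076)  5: 1.260 (Δ0.010)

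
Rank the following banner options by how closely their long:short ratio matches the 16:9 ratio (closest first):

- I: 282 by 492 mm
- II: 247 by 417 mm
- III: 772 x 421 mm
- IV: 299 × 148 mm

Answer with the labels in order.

I, III, II, IV

I: 492/282 ≈ 1.745 → |1.745 − 1.778| = 0.033
II: 417/247 ≈ 1.688 → |1.688 − 1.778| = 0.090
III: 772/421 ≈ 1.834 → |1.834 − 1.778| = 0.056
IV: 299/148 ≈ 2.020 → |2.020 − 1.778| = 0.242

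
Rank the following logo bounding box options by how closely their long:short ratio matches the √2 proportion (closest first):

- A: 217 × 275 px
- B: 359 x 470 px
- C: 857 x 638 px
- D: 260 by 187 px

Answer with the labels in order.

D, C, B, A

Ratios: A = 275 / 217 ≈ 1.267; B = 470 / 359 ≈ 1.309; C = 857 / 638 ≈ 1.343; D = 260 / 187 ≈ 1.390.
|Δ from 1.414|: A 0.147; B 0.105; C 0.071; D 0.024.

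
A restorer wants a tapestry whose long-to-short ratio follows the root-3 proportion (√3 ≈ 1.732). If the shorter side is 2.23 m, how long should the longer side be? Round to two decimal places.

3.86 m

root-3 ≈ 1.73205.
Longer side = 2.23 × 1.73205 ≈ 3.8625 → 3.86 m.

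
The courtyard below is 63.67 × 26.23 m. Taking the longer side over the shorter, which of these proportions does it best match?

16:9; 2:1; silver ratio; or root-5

silver ratio

63.67/26.23 ≈ 2.427. Nearest candidates are silver ratio (2.414, off by 0.013) and root-5 (2.236, off by 0.191).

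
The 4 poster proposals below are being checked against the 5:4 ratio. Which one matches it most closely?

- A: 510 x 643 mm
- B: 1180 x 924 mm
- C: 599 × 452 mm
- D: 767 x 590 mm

A

Target 5:4 ≈ 1.250.
A: 1.261 (Δ0.011)  B: 1.277 (Δ0.027)  C: 1.325 (Δ0.075)  D: 1.300 (Δ0.050)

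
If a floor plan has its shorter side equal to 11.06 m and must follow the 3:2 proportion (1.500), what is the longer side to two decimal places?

16.59 m

3:2 = 1.50000.
Longer side = 11.06 × 1.50000 ≈ 16.5900 → 16.59 m.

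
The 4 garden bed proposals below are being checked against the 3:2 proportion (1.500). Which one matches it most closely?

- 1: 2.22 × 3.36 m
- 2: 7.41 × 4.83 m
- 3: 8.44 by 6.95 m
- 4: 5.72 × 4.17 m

Target 3:2 ≈ 1.500.
1: 1.514 (Δ0.014)  2: 1.534 (Δ0.034)  3: 1.214 (Δ0.286)  4: 1.372 (Δ0.128)

1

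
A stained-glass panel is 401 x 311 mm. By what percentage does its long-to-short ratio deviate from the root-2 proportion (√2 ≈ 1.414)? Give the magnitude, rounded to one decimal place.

8.8%

Ratio = 401 / 311 ≈ 1.2894.
Ideal root-2 ≈ 1.4142. |1.2894 − 1.4142| / 1.4142 ≈ 8.82% → 8.8%.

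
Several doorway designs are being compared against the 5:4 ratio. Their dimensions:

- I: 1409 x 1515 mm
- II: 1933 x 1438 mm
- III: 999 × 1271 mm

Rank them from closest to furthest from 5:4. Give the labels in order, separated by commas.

III, II, I

Ratios: I = 1515 / 1409 ≈ 1.075; II = 1933 / 1438 ≈ 1.344; III = 1271 / 999 ≈ 1.272.
|Δ from 1.250|: I 0.175; II 0.094; III 0.022.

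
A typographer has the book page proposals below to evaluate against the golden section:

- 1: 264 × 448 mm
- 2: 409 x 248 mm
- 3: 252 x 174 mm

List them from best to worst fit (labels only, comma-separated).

1: 448/264 ≈ 1.697 → |1.697 − 1.618| = 0.079
2: 409/248 ≈ 1.649 → |1.649 − 1.618| = 0.031
3: 252/174 ≈ 1.448 → |1.448 − 1.618| = 0.170

2, 1, 3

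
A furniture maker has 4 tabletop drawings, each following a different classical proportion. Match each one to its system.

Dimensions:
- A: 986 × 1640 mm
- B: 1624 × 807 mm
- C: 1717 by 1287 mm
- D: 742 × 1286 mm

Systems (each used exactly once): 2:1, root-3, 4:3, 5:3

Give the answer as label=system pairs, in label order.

Ratios: A ≈ 1.663; B ≈ 2.012; C ≈ 1.334; D ≈ 1.733.
Targets: 2:1 ≈ 2.000; root-3 ≈ 1.732; 4:3 ≈ 1.333; 5:3 ≈ 1.667.

A=5:3, B=2:1, C=4:3, D=root-3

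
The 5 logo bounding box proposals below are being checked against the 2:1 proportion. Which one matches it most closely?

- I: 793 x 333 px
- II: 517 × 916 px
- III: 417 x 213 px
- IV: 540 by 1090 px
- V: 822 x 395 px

Ratios (long/short): I ≈ 2.381; II ≈ 1.772; III ≈ 1.958; IV ≈ 2.019; V ≈ 2.081.
2:1 ≈ 2.000; option IV is nearest (Δ 0.019).

IV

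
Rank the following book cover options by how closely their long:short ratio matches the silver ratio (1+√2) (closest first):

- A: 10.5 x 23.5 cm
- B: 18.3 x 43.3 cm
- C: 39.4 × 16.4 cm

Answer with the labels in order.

A: 23.5/10.5 ≈ 2.238 → |2.238 − 2.414| = 0.176
B: 43.3/18.3 ≈ 2.366 → |2.366 − 2.414| = 0.048
C: 39.4/16.4 ≈ 2.402 → |2.402 − 2.414| = 0.012

C, B, A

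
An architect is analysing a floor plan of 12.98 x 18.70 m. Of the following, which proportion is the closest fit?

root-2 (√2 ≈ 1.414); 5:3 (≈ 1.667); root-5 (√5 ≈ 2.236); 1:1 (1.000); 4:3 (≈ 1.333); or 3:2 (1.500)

18.70/12.98 ≈ 1.441. Nearest candidates are root-2 (1.414, off by 0.027) and 3:2 (1.500, off by 0.059).

root-2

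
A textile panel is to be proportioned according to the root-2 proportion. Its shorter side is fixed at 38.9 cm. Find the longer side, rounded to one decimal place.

55.0 cm

root-2 ≈ 1.41421.
Longer side = 38.9 × 1.41421 ≈ 55.013 → 55.0 cm.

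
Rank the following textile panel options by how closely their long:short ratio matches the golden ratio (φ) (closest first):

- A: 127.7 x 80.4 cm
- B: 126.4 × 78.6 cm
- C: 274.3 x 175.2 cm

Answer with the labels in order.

A: 127.7/80.4 ≈ 1.588 → |1.588 − 1.618| = 0.030
B: 126.4/78.6 ≈ 1.608 → |1.608 − 1.618| = 0.010
C: 274.3/175.2 ≈ 1.566 → |1.566 − 1.618| = 0.052

B, A, C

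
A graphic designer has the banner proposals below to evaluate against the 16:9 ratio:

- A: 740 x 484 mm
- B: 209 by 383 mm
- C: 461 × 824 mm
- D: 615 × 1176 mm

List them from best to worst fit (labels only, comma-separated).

Ratios: A = 740 / 484 ≈ 1.529; B = 383 / 209 ≈ 1.833; C = 824 / 461 ≈ 1.787; D = 1176 / 615 ≈ 1.912.
|Δ from 1.778|: A 0.249; B 0.055; C 0.009; D 0.134.

C, B, D, A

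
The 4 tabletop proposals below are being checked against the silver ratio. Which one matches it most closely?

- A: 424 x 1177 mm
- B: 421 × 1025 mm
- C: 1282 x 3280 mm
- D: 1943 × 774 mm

B

Ratios (long/short): A ≈ 2.776; B ≈ 2.435; C ≈ 2.559; D ≈ 2.510.
silver ratio ≈ 2.414; option B is nearest (Δ 0.021).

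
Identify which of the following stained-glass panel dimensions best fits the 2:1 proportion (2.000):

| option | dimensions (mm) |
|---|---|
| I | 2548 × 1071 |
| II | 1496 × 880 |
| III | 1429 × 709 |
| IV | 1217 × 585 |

Ratios (long/short): I ≈ 2.379; II ≈ 1.700; III ≈ 2.016; IV ≈ 2.080.
2:1 ≈ 2.000; option III is nearest (Δ 0.016).

III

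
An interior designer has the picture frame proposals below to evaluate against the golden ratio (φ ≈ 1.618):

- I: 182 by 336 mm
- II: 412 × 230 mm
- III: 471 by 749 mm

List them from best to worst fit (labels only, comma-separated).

Ratios: I = 336 / 182 ≈ 1.846; II = 412 / 230 ≈ 1.791; III = 749 / 471 ≈ 1.590.
|Δ from 1.618|: I 0.228; II 0.173; III 0.028.

III, II, I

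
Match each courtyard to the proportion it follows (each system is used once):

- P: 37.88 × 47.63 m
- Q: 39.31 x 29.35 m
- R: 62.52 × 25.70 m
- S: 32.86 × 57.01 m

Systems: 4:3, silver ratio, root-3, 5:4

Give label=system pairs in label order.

P=5:4, Q=4:3, R=silver ratio, S=root-3

Ratios: P ≈ 1.257; Q ≈ 1.339; R ≈ 2.433; S ≈ 1.735.
Targets: 4:3 ≈ 1.333; silver ratio ≈ 2.414; root-3 ≈ 1.732; 5:4 ≈ 1.250.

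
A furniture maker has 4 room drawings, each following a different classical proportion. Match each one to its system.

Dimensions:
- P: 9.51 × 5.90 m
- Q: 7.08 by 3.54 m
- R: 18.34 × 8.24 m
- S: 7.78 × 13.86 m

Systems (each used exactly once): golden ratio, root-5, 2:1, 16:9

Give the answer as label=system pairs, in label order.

P=golden ratio, Q=2:1, R=root-5, S=16:9

P = 9.51/5.90 ≈ 1.612 → golden ratio (1.618)
Q = 7.08/3.54 ≈ 2.000 → 2:1 (2.000)
R = 18.34/8.24 ≈ 2.226 → root-5 (2.236)
S = 13.86/7.78 ≈ 1.781 → 16:9 (1.778)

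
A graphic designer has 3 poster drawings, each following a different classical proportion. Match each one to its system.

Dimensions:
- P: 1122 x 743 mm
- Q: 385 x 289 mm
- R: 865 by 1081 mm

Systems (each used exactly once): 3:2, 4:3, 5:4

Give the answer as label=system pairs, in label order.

Ratios: P ≈ 1.510; Q ≈ 1.332; R ≈ 1.250.
Targets: 3:2 ≈ 1.500; 4:3 ≈ 1.333; 5:4 ≈ 1.250.

P=3:2, Q=4:3, R=5:4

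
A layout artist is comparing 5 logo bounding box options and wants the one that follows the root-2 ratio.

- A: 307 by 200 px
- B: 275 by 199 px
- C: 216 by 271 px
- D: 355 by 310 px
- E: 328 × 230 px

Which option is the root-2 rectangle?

Target root-2 ≈ 1.414.
A: 1.535 (Δ0.121)  B: 1.382 (Δ0.032)  C: 1.255 (Δ0.159)  D: 1.145 (Δ0.269)  E: 1.426 (Δ0.012)

E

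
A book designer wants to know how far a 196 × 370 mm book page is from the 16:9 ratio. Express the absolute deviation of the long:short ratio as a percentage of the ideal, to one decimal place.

Ratio = 370 / 196 ≈ 1.8878.
Ideal 16:9 ≈ 1.7778. |1.8878 − 1.7778| / 1.7778 ≈ 6.19% → 6.2%.

6.2%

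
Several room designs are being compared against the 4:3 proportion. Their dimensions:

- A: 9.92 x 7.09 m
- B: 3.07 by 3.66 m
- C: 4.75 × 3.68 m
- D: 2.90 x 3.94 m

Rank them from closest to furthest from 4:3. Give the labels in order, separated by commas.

D, C, A, B

Ratios: A = 9.92 / 7.09 ≈ 1.399; B = 3.66 / 3.07 ≈ 1.192; C = 4.75 / 3.68 ≈ 1.291; D = 3.94 / 2.90 ≈ 1.359.
|Δ from 1.333|: A 0.066; B 0.141; C 0.042; D 0.026.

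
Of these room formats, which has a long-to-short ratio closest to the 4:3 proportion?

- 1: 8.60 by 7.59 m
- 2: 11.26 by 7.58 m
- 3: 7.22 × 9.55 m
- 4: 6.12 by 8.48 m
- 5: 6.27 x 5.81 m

Ratios (long/short): 1 ≈ 1.133; 2 ≈ 1.485; 3 ≈ 1.323; 4 ≈ 1.386; 5 ≈ 1.079.
4:3 ≈ 1.333; option 3 is nearest (Δ 0.010).

3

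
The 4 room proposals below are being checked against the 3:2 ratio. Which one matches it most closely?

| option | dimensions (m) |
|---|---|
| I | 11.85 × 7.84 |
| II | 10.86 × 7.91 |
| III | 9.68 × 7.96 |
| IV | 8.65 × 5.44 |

Target 3:2 ≈ 1.500.
I: 1.511 (Δ0.011)  II: 1.373 (Δ0.127)  III: 1.216 (Δ0.284)  IV: 1.590 (Δ0.090)

I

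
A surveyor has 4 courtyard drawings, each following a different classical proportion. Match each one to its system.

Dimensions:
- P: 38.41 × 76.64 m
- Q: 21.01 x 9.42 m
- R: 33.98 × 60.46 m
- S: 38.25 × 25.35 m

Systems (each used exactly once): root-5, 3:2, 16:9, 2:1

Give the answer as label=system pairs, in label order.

P=2:1, Q=root-5, R=16:9, S=3:2

Ratios: P ≈ 1.995; Q ≈ 2.230; R ≈ 1.779; S ≈ 1.509.
Targets: root-5 ≈ 2.236; 3:2 ≈ 1.500; 16:9 ≈ 1.778; 2:1 ≈ 2.000.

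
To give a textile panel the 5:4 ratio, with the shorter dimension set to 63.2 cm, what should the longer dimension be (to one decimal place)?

79.0 cm

5:4 = 1.25000.
Longer side = 63.2 × 1.25000 ≈ 79.000 → 79.0 cm.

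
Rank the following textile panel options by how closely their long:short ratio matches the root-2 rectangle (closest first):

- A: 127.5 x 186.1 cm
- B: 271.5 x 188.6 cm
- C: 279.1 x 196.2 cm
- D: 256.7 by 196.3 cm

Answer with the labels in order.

Ratios: A = 186.1 / 127.5 ≈ 1.460; B = 271.5 / 188.6 ≈ 1.440; C = 279.1 / 196.2 ≈ 1.423; D = 256.7 / 196.3 ≈ 1.308.
|Δ from 1.414|: A 0.046; B 0.026; C 0.009; D 0.106.

C, B, A, D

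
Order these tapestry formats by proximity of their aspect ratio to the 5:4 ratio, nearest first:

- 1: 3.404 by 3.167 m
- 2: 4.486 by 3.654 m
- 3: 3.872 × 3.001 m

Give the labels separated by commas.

1: 3.404/3.167 ≈ 1.075 → |1.075 − 1.250| = 0.175
2: 4.486/3.654 ≈ 1.228 → |1.228 − 1.250| = 0.022
3: 3.872/3.001 ≈ 1.290 → |1.290 − 1.250| = 0.040

2, 3, 1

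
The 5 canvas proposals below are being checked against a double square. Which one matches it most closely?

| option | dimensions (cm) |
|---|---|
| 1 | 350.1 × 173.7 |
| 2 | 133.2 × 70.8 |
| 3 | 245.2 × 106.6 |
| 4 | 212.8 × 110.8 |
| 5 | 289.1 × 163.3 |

Target 2:1 ≈ 2.000.
1: 2.016 (Δ0.016)  2: 1.881 (Δ0.119)  3: 2.300 (Δ0.300)  4: 1.921 (Δ0.079)  5: 1.770 (Δ0.230)

1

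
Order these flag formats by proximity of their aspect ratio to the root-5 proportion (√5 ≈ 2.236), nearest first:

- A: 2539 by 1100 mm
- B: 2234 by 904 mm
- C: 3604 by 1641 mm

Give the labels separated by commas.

C, A, B

A: 2539/1100 ≈ 2.308 → |2.308 − 2.236| = 0.072
B: 2234/904 ≈ 2.471 → |2.471 − 2.236| = 0.235
C: 3604/1641 ≈ 2.196 → |2.196 − 2.236| = 0.040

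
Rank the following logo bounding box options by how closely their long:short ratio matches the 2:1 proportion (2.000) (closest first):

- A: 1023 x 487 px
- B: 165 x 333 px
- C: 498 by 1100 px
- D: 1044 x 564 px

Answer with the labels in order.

A: 1023/487 ≈ 2.101 → |2.101 − 2.000| = 0.101
B: 333/165 ≈ 2.018 → |2.018 − 2.000| = 0.018
C: 1100/498 ≈ 2.209 → |2.209 − 2.000| = 0.209
D: 1044/564 ≈ 1.851 → |1.851 − 2.000| = 0.149

B, A, D, C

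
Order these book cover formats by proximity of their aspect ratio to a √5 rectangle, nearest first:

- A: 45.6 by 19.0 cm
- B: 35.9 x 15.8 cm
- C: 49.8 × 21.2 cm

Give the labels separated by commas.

B, C, A

A: 45.6/19.0 ≈ 2.400 → |2.400 − 2.236| = 0.164
B: 35.9/15.8 ≈ 2.272 → |2.272 − 2.236| = 0.036
C: 49.8/21.2 ≈ 2.349 → |2.349 − 2.236| = 0.113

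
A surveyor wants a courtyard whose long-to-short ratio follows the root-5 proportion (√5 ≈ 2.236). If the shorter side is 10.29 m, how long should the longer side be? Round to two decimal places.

23.01 m

root-5 ≈ 2.23607.
Longer side = 10.29 × 2.23607 ≈ 23.0092 → 23.01 m.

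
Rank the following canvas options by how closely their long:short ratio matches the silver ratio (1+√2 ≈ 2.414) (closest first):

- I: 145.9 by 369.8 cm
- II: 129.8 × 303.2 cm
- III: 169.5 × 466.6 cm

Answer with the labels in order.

II, I, III

I: 369.8/145.9 ≈ 2.535 → |2.535 − 2.414| = 0.121
II: 303.2/129.8 ≈ 2.336 → |2.336 − 2.414| = 0.078
III: 466.6/169.5 ≈ 2.753 → |2.753 − 2.414| = 0.339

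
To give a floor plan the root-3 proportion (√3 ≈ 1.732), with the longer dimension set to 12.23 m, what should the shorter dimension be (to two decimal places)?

root-3 ≈ 1.73205.
Shorter side = 12.23 ÷ 1.73205 ≈ 7.0610 → 7.06 m.

7.06 m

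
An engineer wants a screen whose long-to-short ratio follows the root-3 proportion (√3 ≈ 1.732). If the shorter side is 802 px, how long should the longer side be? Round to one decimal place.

1389.1 px

root-3 ≈ 1.73205.
Longer side = 802 × 1.73205 ≈ 1389.104 → 1389.1 px.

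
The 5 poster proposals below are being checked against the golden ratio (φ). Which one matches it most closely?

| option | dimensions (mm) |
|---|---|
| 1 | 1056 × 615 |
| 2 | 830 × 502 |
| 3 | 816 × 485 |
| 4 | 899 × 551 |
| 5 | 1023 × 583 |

4

Target golden ratio ≈ 1.618.
1: 1.717 (Δ0.099)  2: 1.653 (Δ0.035)  3: 1.682 (Δ0.064)  4: 1.632 (Δ0.014)  5: 1.755 (Δ0.137)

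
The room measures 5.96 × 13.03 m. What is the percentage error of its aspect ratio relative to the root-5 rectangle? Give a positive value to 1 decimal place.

Ratio = 13.03 / 5.96 ≈ 2.1862.
Ideal root-5 ≈ 2.2361. |2.1862 − 2.2361| / 2.2361 ≈ 2.23% → 2.2%.

2.2%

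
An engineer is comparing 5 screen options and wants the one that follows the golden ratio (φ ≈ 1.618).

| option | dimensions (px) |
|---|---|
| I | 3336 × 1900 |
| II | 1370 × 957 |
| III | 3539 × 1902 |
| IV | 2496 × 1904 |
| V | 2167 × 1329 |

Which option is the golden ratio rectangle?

V

Target golden ratio ≈ 1.618.
I: 1.756 (Δ0.138)  II: 1.432 (Δ0.186)  III: 1.861 (Δ0.243)  IV: 1.311 (Δ0.307)  V: 1.631 (Δ0.013)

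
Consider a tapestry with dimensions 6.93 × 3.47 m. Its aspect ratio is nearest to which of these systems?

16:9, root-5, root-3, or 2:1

Ratio = 6.93 / 3.47 ≈ 1.997.
Distances: 16:9 1.778 (Δ 0.219); root-5 2.236 (Δ 0.239); root-3 1.732 (Δ 0.265); 2:1 2.000 (Δ 0.003).

2:1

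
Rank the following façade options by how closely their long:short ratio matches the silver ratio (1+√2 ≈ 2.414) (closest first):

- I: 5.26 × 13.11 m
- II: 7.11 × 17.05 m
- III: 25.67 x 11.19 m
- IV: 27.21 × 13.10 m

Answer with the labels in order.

Ratios: I = 13.11 / 5.26 ≈ 2.492; II = 17.05 / 7.11 ≈ 2.398; III = 25.67 / 11.19 ≈ 2.294; IV = 27.21 / 13.10 ≈ 2.077.
|Δ from 2.414|: I 0.078; II 0.016; III 0.120; IV 0.337.

II, I, III, IV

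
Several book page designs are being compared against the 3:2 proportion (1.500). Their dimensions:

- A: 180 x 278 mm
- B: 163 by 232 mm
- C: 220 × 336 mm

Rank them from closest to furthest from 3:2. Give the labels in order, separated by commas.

C, A, B

Ratios: A = 278 / 180 ≈ 1.544; B = 232 / 163 ≈ 1.423; C = 336 / 220 ≈ 1.527.
|Δ from 1.500|: A 0.044; B 0.077; C 0.027.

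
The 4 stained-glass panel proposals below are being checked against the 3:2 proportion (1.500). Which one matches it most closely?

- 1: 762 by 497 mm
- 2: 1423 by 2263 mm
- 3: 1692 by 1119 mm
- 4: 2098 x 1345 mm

3

Target 3:2 ≈ 1.500.
1: 1.533 (Δ0.033)  2: 1.590 (Δ0.090)  3: 1.512 (Δ0.012)  4: 1.560 (Δ0.060)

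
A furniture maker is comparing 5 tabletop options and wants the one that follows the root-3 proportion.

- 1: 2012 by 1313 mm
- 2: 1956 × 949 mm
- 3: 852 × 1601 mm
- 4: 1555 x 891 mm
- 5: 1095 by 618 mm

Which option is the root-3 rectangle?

Ratios (long/short): 1 ≈ 1.532; 2 ≈ 2.061; 3 ≈ 1.879; 4 ≈ 1.745; 5 ≈ 1.772.
root-3 ≈ 1.732; option 4 is nearest (Δ 0.013).

4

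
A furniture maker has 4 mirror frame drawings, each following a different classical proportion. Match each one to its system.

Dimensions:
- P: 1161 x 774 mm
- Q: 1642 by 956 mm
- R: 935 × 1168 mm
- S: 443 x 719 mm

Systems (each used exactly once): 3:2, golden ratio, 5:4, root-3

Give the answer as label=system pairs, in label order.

P=3:2, Q=root-3, R=5:4, S=golden ratio

Ratios: P ≈ 1.500; Q ≈ 1.718; R ≈ 1.249; S ≈ 1.623.
Targets: 3:2 ≈ 1.500; golden ratio ≈ 1.618; 5:4 ≈ 1.250; root-3 ≈ 1.732.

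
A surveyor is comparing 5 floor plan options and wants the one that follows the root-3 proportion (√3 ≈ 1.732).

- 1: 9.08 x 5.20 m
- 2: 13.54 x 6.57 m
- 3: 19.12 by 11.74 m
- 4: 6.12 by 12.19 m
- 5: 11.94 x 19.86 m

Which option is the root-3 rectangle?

Target root-3 ≈ 1.732.
1: 1.746 (Δ0.014)  2: 2.061 (Δ0.329)  3: 1.629 (Δ0.103)  4: 1.992 (Δ0.260)  5: 1.663 (Δ0.069)

1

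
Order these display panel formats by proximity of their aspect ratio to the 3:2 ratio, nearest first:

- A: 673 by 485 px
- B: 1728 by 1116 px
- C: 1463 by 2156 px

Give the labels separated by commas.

Ratios: A = 673 / 485 ≈ 1.388; B = 1728 / 1116 ≈ 1.548; C = 2156 / 1463 ≈ 1.474.
|Δ from 1.500|: A 0.112; B 0.048; C 0.026.

C, B, A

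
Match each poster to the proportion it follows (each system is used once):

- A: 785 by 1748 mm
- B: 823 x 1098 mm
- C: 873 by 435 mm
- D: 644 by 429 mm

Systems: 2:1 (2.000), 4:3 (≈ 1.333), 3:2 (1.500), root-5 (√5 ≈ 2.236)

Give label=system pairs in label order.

A = 1748/785 ≈ 2.227 → root-5 (2.236)
B = 1098/823 ≈ 1.334 → 4:3 (1.333)
C = 873/435 ≈ 2.007 → 2:1 (2.000)
D = 644/429 ≈ 1.501 → 3:2 (1.500)

A=root-5, B=4:3, C=2:1, D=3:2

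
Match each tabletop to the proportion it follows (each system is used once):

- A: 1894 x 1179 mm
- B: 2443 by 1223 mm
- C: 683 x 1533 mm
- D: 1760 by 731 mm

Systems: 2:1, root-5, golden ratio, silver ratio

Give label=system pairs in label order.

A = 1894/1179 ≈ 1.606 → golden ratio (1.618)
B = 2443/1223 ≈ 1.998 → 2:1 (2.000)
C = 1533/683 ≈ 2.245 → root-5 (2.236)
D = 1760/731 ≈ 2.408 → silver ratio (2.414)

A=golden ratio, B=2:1, C=root-5, D=silver ratio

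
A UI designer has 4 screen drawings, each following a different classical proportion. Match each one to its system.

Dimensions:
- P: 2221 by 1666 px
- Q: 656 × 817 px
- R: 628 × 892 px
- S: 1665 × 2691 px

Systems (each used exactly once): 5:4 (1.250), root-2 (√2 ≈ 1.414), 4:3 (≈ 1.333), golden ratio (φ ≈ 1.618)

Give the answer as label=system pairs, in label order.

P = 2221/1666 ≈ 1.333 → 4:3 (1.333)
Q = 817/656 ≈ 1.245 → 5:4 (1.250)
R = 892/628 ≈ 1.420 → root-2 (1.414)
S = 2691/1665 ≈ 1.616 → golden ratio (1.618)

P=4:3, Q=5:4, R=root-2, S=golden ratio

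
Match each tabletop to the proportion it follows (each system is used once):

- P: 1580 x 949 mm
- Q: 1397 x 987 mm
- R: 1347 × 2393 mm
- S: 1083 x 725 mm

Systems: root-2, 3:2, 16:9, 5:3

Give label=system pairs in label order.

P = 1580/949 ≈ 1.665 → 5:3 (1.667)
Q = 1397/987 ≈ 1.415 → root-2 (1.414)
R = 2393/1347 ≈ 1.777 → 16:9 (1.778)
S = 1083/725 ≈ 1.494 → 3:2 (1.500)

P=5:3, Q=root-2, R=16:9, S=3:2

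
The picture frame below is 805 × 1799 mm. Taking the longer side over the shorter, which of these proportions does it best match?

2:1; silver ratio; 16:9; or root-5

Ratio = 1799 / 805 ≈ 2.235.
Distances: 2:1 2.000 (Δ 0.235); silver ratio 2.414 (Δ 0.179); 16:9 1.778 (Δ 0.457); root-5 2.236 (Δ 0.001).

root-5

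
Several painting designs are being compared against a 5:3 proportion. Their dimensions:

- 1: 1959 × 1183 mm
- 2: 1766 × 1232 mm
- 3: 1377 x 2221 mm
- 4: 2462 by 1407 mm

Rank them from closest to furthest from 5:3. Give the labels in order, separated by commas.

Ratios: 1 = 1959 / 1183 ≈ 1.656; 2 = 1766 / 1232 ≈ 1.433; 3 = 2221 / 1377 ≈ 1.613; 4 = 2462 / 1407 ≈ 1.750.
|Δ from 1.667|: 1 0.011; 2 0.234; 3 0.054; 4 0.083.

1, 3, 4, 2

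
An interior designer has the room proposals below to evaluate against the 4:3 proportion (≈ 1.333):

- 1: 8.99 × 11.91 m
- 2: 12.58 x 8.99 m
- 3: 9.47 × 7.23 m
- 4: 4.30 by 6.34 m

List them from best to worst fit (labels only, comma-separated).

1, 3, 2, 4

1: 11.91/8.99 ≈ 1.325 → |1.325 − 1.333| = 0.008
2: 12.58/8.99 ≈ 1.399 → |1.399 − 1.333| = 0.066
3: 9.47/7.23 ≈ 1.310 → |1.310 − 1.333| = 0.023
4: 6.34/4.30 ≈ 1.474 → |1.474 − 1.333| = 0.141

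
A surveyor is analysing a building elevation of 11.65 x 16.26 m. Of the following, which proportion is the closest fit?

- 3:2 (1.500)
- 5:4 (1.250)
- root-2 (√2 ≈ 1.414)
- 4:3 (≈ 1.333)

16.26/11.65 ≈ 1.396. Nearest candidates are root-2 (1.414, off by 0.018) and 4:3 (1.333, off by 0.063).

root-2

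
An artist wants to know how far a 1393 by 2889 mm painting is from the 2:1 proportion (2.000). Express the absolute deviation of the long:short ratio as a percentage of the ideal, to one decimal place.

Ratio = 2889 / 1393 ≈ 2.0739.
Ideal 2:1 = 2.0000. |2.0739 − 2.0000| / 2.0000 ≈ 3.70% → 3.7%.

3.7%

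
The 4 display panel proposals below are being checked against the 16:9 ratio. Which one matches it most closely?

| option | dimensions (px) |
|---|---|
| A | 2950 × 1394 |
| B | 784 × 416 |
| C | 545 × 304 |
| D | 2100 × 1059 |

Target 16:9 ≈ 1.778.
A: 2.116 (Δ0.338)  B: 1.885 (Δ0.107)  C: 1.793 (Δ0.015)  D: 1.983 (Δ0.205)

C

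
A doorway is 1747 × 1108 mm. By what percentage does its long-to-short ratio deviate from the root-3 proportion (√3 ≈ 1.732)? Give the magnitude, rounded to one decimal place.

Ratio = 1747 / 1108 ≈ 1.5767.
Ideal root-3 ≈ 1.7321. |1.5767 − 1.7321| / 1.7321 ≈ 8.97% → 9.0%.

9.0%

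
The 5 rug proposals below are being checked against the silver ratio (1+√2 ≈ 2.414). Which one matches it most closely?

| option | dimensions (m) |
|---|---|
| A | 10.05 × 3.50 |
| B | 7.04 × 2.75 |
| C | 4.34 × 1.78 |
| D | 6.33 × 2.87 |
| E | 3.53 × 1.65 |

C

Ratios (long/short): A ≈ 2.871; B ≈ 2.560; C ≈ 2.438; D ≈ 2.206; E ≈ 2.139.
silver ratio ≈ 2.414; option C is nearest (Δ 0.024).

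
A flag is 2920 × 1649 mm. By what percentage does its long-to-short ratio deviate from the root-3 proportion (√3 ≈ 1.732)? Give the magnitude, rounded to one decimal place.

2.2%

Ratio = 2920 / 1649 ≈ 1.7708.
Ideal root-3 ≈ 1.7321. |1.7708 − 1.7321| / 1.7321 ≈ 2.23% → 2.2%.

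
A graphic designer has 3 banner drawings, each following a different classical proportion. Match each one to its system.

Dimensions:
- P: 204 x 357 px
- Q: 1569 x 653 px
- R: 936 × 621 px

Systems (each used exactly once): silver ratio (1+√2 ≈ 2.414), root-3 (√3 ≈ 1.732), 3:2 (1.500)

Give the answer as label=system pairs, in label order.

P=root-3, Q=silver ratio, R=3:2

P = 357/204 ≈ 1.750 → root-3 (1.732)
Q = 1569/653 ≈ 2.403 → silver ratio (2.414)
R = 936/621 ≈ 1.507 → 3:2 (1.500)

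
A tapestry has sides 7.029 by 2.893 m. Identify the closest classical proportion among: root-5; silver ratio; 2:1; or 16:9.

7.029/2.893 ≈ 2.430. Nearest candidates are silver ratio (2.414, off by 0.016) and root-5 (2.236, off by 0.194).

silver ratio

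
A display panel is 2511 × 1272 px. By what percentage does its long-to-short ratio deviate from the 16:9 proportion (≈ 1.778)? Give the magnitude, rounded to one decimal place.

Ratio = 2511 / 1272 ≈ 1.9741.
Ideal 16:9 ≈ 1.7778. |1.9741 − 1.7778| / 1.7778 ≈ 11.04% → 11.0%.

11.0%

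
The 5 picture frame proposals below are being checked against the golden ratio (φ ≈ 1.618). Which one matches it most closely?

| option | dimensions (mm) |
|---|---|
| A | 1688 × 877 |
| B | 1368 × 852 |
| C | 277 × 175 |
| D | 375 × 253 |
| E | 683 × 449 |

Target golden ratio ≈ 1.618.
A: 1.925 (Δ0.307)  B: 1.606 (Δ0.012)  C: 1.583 (Δ0.035)  D: 1.482 (Δ0.136)  E: 1.521 (Δ0.097)

B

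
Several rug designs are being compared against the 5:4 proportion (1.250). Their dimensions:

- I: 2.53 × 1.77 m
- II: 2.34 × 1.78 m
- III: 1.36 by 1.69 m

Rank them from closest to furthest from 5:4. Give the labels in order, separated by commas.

III, II, I

I: 2.53/1.77 ≈ 1.429 → |1.429 − 1.250| = 0.179
II: 2.34/1.78 ≈ 1.315 → |1.315 − 1.250| = 0.065
III: 1.69/1.36 ≈ 1.243 → |1.243 − 1.250| = 0.007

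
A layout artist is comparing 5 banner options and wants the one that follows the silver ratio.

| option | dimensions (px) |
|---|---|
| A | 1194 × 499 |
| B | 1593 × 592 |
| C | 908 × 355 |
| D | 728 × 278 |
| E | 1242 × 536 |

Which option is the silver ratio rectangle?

A

Ratios (long/short): A ≈ 2.393; B ≈ 2.691; C ≈ 2.558; D ≈ 2.619; E ≈ 2.317.
silver ratio ≈ 2.414; option A is nearest (Δ 0.021).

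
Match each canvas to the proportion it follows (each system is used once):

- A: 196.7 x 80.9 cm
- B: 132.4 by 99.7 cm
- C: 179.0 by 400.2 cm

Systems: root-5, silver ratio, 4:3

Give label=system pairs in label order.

A = 196.7/80.9 ≈ 2.431 → silver ratio (2.414)
B = 132.4/99.7 ≈ 1.328 → 4:3 (1.333)
C = 400.2/179.0 ≈ 2.236 → root-5 (2.236)

A=silver ratio, B=4:3, C=root-5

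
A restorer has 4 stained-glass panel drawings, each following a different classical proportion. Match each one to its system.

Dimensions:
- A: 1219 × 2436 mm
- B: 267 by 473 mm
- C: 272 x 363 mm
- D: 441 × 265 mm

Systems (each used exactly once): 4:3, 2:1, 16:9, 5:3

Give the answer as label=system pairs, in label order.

A=2:1, B=16:9, C=4:3, D=5:3

A = 2436/1219 ≈ 1.998 → 2:1 (2.000)
B = 473/267 ≈ 1.772 → 16:9 (1.778)
C = 363/272 ≈ 1.335 → 4:3 (1.333)
D = 441/265 ≈ 1.664 → 5:3 (1.667)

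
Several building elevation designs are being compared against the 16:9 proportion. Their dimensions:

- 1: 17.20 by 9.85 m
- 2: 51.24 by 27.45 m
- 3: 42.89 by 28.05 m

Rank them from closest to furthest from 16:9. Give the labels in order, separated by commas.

1, 2, 3

1: 17.20/9.85 ≈ 1.746 → |1.746 − 1.778| = 0.032
2: 51.24/27.45 ≈ 1.867 → |1.867 − 1.778| = 0.089
3: 42.89/28.05 ≈ 1.529 → |1.529 − 1.778| = 0.249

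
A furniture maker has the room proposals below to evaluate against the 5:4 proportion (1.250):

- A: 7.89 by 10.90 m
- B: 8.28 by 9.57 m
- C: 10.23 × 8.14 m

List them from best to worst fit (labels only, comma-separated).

Ratios: A = 10.90 / 7.89 ≈ 1.381; B = 9.57 / 8.28 ≈ 1.156; C = 10.23 / 8.14 ≈ 1.257.
|Δ from 1.250|: A 0.131; B 0.094; C 0.007.

C, B, A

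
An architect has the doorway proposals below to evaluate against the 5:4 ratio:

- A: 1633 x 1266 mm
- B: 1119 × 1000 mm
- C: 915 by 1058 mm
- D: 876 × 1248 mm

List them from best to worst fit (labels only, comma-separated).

A, C, B, D

Ratios: A = 1633 / 1266 ≈ 1.290; B = 1119 / 1000 ≈ 1.119; C = 1058 / 915 ≈ 1.156; D = 1248 / 876 ≈ 1.425.
|Δ from 1.250|: A 0.040; B 0.131; C 0.094; D 0.175.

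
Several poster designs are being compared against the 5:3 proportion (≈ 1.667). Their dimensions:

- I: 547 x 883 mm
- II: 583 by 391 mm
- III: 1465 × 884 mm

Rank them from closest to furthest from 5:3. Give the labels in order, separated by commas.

I: 883/547 ≈ 1.614 → |1.614 − 1.667| = 0.053
II: 583/391 ≈ 1.491 → |1.491 − 1.667| = 0.176
III: 1465/884 ≈ 1.657 → |1.657 − 1.667| = 0.010

III, I, II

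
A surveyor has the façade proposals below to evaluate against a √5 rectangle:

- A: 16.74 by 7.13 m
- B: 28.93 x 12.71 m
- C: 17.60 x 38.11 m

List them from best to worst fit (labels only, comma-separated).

B, C, A

A: 16.74/7.13 ≈ 2.348 → |2.348 − 2.236| = 0.112
B: 28.93/12.71 ≈ 2.276 → |2.276 − 2.236| = 0.040
C: 38.11/17.60 ≈ 2.165 → |2.165 − 2.236| = 0.071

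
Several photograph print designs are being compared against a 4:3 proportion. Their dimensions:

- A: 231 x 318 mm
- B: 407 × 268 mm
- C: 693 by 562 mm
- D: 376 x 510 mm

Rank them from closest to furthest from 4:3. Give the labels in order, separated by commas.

Ratios: A = 318 / 231 ≈ 1.377; B = 407 / 268 ≈ 1.519; C = 693 / 562 ≈ 1.233; D = 510 / 376 ≈ 1.356.
|Δ from 1.333|: A 0.044; B 0.186; C 0.100; D 0.023.

D, A, C, B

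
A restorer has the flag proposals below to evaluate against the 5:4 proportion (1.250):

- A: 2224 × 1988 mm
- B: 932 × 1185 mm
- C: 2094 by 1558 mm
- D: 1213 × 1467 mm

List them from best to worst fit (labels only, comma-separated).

B, D, C, A

A: 2224/1988 ≈ 1.119 → |1.119 − 1.250| = 0.131
B: 1185/932 ≈ 1.271 → |1.271 − 1.250| = 0.021
C: 2094/1558 ≈ 1.344 → |1.344 − 1.250| = 0.094
D: 1467/1213 ≈ 1.209 → |1.209 − 1.250| = 0.041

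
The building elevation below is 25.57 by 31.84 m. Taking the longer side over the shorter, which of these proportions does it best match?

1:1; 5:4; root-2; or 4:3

5:4

Ratio = 31.84 / 25.57 ≈ 1.245.
Distances: 1:1 1.000 (Δ 0.245); 5:4 1.250 (Δ 0.005); root-2 1.414 (Δ 0.169); 4:3 1.333 (Δ 0.088).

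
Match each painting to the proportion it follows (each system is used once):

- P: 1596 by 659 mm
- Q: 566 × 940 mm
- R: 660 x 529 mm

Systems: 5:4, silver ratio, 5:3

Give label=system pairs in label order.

Ratios: P ≈ 2.422; Q ≈ 1.661; R ≈ 1.248.
Targets: 5:4 ≈ 1.250; silver ratio ≈ 2.414; 5:3 ≈ 1.667.

P=silver ratio, Q=5:3, R=5:4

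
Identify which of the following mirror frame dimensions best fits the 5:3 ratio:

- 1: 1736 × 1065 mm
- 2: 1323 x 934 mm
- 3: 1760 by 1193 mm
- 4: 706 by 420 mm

4

Target 5:3 ≈ 1.667.
1: 1.630 (Δ0.037)  2: 1.416 (Δ0.251)  3: 1.475 (Δ0.192)  4: 1.681 (Δ0.014)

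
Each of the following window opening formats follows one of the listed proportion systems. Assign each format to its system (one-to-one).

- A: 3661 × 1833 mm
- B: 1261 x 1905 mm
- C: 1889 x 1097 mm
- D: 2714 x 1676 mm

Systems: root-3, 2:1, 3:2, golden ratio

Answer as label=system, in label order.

Ratios: A ≈ 1.997; B ≈ 1.511; C ≈ 1.722; D ≈ 1.619.
Targets: root-3 ≈ 1.732; 2:1 ≈ 2.000; 3:2 ≈ 1.500; golden ratio ≈ 1.618.

A=2:1, B=3:2, C=root-3, D=golden ratio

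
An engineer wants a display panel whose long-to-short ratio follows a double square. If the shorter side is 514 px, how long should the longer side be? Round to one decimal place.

2:1 = 2.00000.
Longer side = 514 × 2.00000 ≈ 1028.000 → 1028.0 px.

1028.0 px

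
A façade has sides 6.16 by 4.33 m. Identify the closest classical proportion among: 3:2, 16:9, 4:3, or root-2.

Ratio = 6.16 / 4.33 ≈ 1.423.
Distances: 3:2 1.500 (Δ 0.077); 16:9 1.778 (Δ 0.355); 4:3 1.333 (Δ 0.090); root-2 1.414 (Δ 0.009).

root-2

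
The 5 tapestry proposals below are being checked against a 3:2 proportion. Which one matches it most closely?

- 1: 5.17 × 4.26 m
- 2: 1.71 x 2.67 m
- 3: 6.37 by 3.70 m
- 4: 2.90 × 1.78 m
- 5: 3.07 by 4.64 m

Target 3:2 ≈ 1.500.
1: 1.214 (Δ0.286)  2: 1.561 (Δ0.061)  3: 1.722 (Δ0.222)  4: 1.629 (Δ0.129)  5: 1.511 (Δ0.011)

5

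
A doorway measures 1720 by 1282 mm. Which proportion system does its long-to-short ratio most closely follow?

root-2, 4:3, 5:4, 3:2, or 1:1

Ratio = 1720 / 1282 ≈ 1.342.
Distances: root-2 1.414 (Δ 0.072); 4:3 1.333 (Δ 0.009); 5:4 1.250 (Δ 0.092); 3:2 1.500 (Δ 0.158); 1:1 1.000 (Δ 0.342).

4:3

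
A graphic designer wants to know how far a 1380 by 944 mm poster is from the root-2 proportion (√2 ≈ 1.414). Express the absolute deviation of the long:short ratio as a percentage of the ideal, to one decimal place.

3.4%

Ratio = 1380 / 944 ≈ 1.4619.
Ideal root-2 ≈ 1.4142. |1.4619 − 1.4142| / 1.4142 ≈ 3.37% → 3.4%.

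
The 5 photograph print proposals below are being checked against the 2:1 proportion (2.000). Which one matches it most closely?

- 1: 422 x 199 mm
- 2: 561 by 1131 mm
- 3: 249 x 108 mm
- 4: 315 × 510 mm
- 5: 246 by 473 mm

Ratios (long/short): 1 ≈ 2.121; 2 ≈ 2.016; 3 ≈ 2.306; 4 ≈ 1.619; 5 ≈ 1.923.
2:1 ≈ 2.000; option 2 is nearest (Δ 0.016).

2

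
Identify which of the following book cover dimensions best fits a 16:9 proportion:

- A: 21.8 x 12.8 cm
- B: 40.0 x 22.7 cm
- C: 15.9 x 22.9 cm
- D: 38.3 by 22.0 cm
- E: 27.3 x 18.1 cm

Target 16:9 ≈ 1.778.
A: 1.703 (Δ0.075)  B: 1.762 (Δ0.016)  C: 1.440 (Δ0.338)  D: 1.741 (Δ0.037)  E: 1.508 (Δ0.270)

B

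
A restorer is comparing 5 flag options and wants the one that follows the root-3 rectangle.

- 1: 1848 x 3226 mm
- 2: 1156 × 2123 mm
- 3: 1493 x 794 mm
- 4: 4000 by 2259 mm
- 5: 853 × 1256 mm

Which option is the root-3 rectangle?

1

Ratios (long/short): 1 ≈ 1.746; 2 ≈ 1.837; 3 ≈ 1.880; 4 ≈ 1.771; 5 ≈ 1.472.
root-3 ≈ 1.732; option 1 is nearest (Δ 0.014).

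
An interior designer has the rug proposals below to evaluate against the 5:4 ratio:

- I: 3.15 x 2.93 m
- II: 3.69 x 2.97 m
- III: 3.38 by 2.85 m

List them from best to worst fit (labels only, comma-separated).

II, III, I

Ratios: I = 3.15 / 2.93 ≈ 1.075; II = 3.69 / 2.97 ≈ 1.242; III = 3.38 / 2.85 ≈ 1.186.
|Δ from 1.250|: I 0.175; II 0.008; III 0.064.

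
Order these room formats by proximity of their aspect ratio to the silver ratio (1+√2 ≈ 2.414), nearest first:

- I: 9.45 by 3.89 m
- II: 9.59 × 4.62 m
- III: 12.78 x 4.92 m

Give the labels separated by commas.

I, III, II

I: 9.45/3.89 ≈ 2.429 → |2.429 − 2.414| = 0.015
II: 9.59/4.62 ≈ 2.076 → |2.076 − 2.414| = 0.338
III: 12.78/4.92 ≈ 2.598 → |2.598 − 2.414| = 0.184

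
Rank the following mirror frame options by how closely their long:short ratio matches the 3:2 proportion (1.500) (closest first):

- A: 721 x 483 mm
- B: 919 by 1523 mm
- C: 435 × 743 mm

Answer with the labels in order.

A, B, C

Ratios: A = 721 / 483 ≈ 1.493; B = 1523 / 919 ≈ 1.657; C = 743 / 435 ≈ 1.708.
|Δ from 1.500|: A 0.007; B 0.157; C 0.208.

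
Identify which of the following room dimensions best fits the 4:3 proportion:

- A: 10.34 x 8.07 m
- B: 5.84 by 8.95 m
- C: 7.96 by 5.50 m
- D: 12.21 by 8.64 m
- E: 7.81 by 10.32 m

Target 4:3 ≈ 1.333.
A: 1.281 (Δ0.052)  B: 1.533 (Δ0.200)  C: 1.447 (Δ0.114)  D: 1.413 (Δ0.080)  E: 1.321 (Δ0.012)

E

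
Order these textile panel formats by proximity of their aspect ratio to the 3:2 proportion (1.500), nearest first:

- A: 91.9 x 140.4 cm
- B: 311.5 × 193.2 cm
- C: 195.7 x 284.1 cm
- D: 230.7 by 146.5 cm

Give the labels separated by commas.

A, C, D, B

A: 140.4/91.9 ≈ 1.528 → |1.528 − 1.500| = 0.028
B: 311.5/193.2 ≈ 1.612 → |1.612 − 1.500| = 0.112
C: 284.1/195.7 ≈ 1.452 → |1.452 − 1.500| = 0.048
D: 230.7/146.5 ≈ 1.575 → |1.575 − 1.500| = 0.075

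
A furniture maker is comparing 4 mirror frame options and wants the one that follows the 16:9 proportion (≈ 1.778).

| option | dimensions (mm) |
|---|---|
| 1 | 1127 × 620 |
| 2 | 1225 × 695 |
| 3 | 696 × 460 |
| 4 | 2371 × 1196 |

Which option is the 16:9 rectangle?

2

Target 16:9 ≈ 1.778.
1: 1.818 (Δ0.040)  2: 1.763 (Δ0.015)  3: 1.513 (Δ0.265)  4: 1.982 (Δ0.204)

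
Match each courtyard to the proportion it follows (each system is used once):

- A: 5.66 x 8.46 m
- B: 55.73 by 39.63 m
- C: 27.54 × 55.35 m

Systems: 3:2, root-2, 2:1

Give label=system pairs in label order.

A=3:2, B=root-2, C=2:1

Ratios: A ≈ 1.495; B ≈ 1.406; C ≈ 2.010.
Targets: 3:2 ≈ 1.500; root-2 ≈ 1.414; 2:1 ≈ 2.000.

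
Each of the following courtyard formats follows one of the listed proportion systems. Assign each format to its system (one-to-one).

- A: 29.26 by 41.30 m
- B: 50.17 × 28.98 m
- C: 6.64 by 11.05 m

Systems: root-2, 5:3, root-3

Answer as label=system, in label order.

Ratios: A ≈ 1.411; B ≈ 1.731; C ≈ 1.664.
Targets: root-2 ≈ 1.414; 5:3 ≈ 1.667; root-3 ≈ 1.732.

A=root-2, B=root-3, C=5:3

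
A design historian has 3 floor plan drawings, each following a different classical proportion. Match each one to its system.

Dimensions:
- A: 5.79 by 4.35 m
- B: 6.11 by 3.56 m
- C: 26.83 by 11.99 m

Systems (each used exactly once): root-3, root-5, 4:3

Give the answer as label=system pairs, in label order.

Ratios: A ≈ 1.331; B ≈ 1.716; C ≈ 2.238.
Targets: root-3 ≈ 1.732; root-5 ≈ 2.236; 4:3 ≈ 1.333.

A=4:3, B=root-3, C=root-5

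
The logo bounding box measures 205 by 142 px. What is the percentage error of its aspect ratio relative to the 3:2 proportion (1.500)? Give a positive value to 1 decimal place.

3.8%

Ratio = 205 / 142 ≈ 1.4437.
Ideal 3:2 = 1.5000. |1.4437 − 1.5000| / 1.5000 ≈ 3.75% → 3.8%.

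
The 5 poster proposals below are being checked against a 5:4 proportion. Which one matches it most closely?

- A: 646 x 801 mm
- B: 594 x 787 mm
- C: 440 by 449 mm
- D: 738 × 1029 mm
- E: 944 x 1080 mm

A

Ratios (long/short): A ≈ 1.240; B ≈ 1.325; C ≈ 1.020; D ≈ 1.394; E ≈ 1.144.
5:4 ≈ 1.250; option A is nearest (Δ 0.010).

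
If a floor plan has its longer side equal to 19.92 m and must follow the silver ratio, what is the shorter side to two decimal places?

8.25 m

silver ratio ≈ 2.41421.
Shorter side = 19.92 ÷ 2.41421 ≈ 8.2511 → 8.25 m.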